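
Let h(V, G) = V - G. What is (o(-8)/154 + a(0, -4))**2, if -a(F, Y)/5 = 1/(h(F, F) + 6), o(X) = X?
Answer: 167281/213444 ≈ 0.78372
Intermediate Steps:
a(F, Y) = -5/6 (a(F, Y) = -5/((F - F) + 6) = -5/(0 + 6) = -5/6)
(o(-8)/154 + a(0, -4))**2 = (-8/154 - 5/6)**2 = (-8*1/154 - 5/6)**2 = (-4/77 - 5/6)**2 = (-409/462)**2 = 167281/213444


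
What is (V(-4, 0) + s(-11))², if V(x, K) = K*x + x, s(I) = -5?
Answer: 81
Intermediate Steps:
V(x, K) = x + K*x
(V(-4, 0) + s(-11))² = (-4*(1 + 0) - 5)² = (-4*1 - 5)² = (-4 - 5)² = (-9)² = 81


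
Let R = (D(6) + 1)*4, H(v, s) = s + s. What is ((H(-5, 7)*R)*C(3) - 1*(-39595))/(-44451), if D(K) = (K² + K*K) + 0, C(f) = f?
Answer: -51859/44451 ≈ -1.1667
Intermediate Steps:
H(v, s) = 2*s
D(K) = 2*K² (D(K) = (K² + K²) + 0 = 2*K² + 0 = 2*K²)
R = 292 (R = (2*6² + 1)*4 = (2*36 + 1)*4 = (72 + 1)*4 = 73*4 = 292)
((H(-5, 7)*R)*C(3) - 1*(-39595))/(-44451) = (((2*7)*292)*3 - 1*(-39595))/(-44451) = ((14*292)*3 + 39595)*(-1/44451) = (4088*3 + 39595)*(-1/44451) = (12264 + 39595)*(-1/44451) = 51859*(-1/44451) = -51859/44451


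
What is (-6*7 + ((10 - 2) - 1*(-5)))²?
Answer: 841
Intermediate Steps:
(-6*7 + ((10 - 2) - 1*(-5)))² = (-42 + (8 + 5))² = (-42 + 13)² = (-29)² = 841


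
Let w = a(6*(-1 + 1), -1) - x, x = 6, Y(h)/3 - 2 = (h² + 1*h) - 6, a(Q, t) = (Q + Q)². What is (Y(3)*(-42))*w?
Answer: 6048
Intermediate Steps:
a(Q, t) = 4*Q² (a(Q, t) = (2*Q)² = 4*Q²)
Y(h) = -12 + 3*h + 3*h² (Y(h) = 6 + 3*((h² + 1*h) - 6) = 6 + 3*((h² + h) - 6) = 6 + 3*((h + h²) - 6) = 6 + 3*(-6 + h + h²) = 6 + (-18 + 3*h + 3*h²) = -12 + 3*h + 3*h²)
w = -6 (w = 4*(6*(-1 + 1))² - 1*6 = 4*(6*0)² - 6 = 4*0² - 6 = 4*0 - 6 = 0 - 6 = -6)
(Y(3)*(-42))*w = ((-12 + 3*3 + 3*3²)*(-42))*(-6) = ((-12 + 9 + 3*9)*(-42))*(-6) = ((-12 + 9 + 27)*(-42))*(-6) = (24*(-42))*(-6) = -1008*(-6) = 6048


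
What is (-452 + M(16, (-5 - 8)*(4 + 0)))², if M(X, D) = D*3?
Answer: 369664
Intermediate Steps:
M(X, D) = 3*D
(-452 + M(16, (-5 - 8)*(4 + 0)))² = (-452 + 3*((-5 - 8)*(4 + 0)))² = (-452 + 3*(-13*4))² = (-452 + 3*(-52))² = (-452 - 156)² = (-608)² = 369664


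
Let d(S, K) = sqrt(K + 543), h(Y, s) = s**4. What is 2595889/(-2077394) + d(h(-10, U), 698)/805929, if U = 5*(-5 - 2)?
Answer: -2595889/2077394 + sqrt(1241)/805929 ≈ -1.2495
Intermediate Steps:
U = -35 (U = 5*(-7) = -35)
d(S, K) = sqrt(543 + K)
2595889/(-2077394) + d(h(-10, U), 698)/805929 = 2595889/(-2077394) + sqrt(543 + 698)/805929 = 2595889*(-1/2077394) + sqrt(1241)*(1/805929) = -2595889/2077394 + sqrt(1241)/805929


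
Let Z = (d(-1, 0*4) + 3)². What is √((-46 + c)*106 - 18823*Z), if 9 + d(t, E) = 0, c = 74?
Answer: 2*I*√168665 ≈ 821.38*I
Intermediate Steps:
d(t, E) = -9 (d(t, E) = -9 + 0 = -9)
Z = 36 (Z = (-9 + 3)² = (-6)² = 36)
√((-46 + c)*106 - 18823*Z) = √((-46 + 74)*106 - 18823*36) = √(28*106 - 677628) = √(2968 - 677628) = √(-674660) = 2*I*√168665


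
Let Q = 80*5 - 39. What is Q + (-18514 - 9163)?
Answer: -27316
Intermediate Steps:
Q = 361 (Q = 400 - 39 = 361)
Q + (-18514 - 9163) = 361 + (-18514 - 9163) = 361 - 27677 = -27316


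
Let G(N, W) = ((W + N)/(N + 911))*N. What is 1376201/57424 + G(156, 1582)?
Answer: 15967817/57424 ≈ 278.07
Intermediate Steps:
G(N, W) = N*(N + W)/(911 + N) (G(N, W) = ((N + W)/(911 + N))*N = N*(N + W)/(911 + N))
1376201/57424 + G(156, 1582) = 1376201/57424 + 156*(156 + 1582)/(911 + 156) = 1376201*(1/57424) + 156*1738/1067 = 1376201/57424 + 156*(1/1067)*1738 = 1376201/57424 + 24648/97 = 15967817/57424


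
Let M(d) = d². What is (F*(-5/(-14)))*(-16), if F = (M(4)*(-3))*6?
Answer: 11520/7 ≈ 1645.7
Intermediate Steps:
F = -288 (F = (4²*(-3))*6 = (16*(-3))*6 = -48*6 = -288)
(F*(-5/(-14)))*(-16) = -(-1440)/(-14)*(-16) = -(-1440)*(-1)/14*(-16) = -288*5/14*(-16) = -720/7*(-16) = 11520/7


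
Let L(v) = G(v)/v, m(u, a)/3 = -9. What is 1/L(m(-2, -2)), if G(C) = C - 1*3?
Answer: 9/10 ≈ 0.90000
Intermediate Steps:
m(u, a) = -27 (m(u, a) = 3*(-9) = -27)
G(C) = -3 + C (G(C) = C - 3 = -3 + C)
L(v) = (-3 + v)/v
1/L(m(-2, -2)) = 1/((-3 - 27)/(-27)) = 1/(-1/27*(-30)) = 1/(10/9) = 9/10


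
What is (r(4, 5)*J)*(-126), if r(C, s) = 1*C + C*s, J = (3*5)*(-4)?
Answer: 181440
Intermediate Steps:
J = -60 (J = 15*(-4) = -60)
r(C, s) = C + C*s
(r(4, 5)*J)*(-126) = ((4*(1 + 5))*(-60))*(-126) = ((4*6)*(-60))*(-126) = (24*(-60))*(-126) = -1440*(-126) = 181440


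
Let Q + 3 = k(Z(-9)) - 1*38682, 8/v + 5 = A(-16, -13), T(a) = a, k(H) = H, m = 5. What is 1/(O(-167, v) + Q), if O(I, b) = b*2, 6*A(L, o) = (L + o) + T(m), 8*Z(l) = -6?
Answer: -36/1392751 ≈ -2.5848e-5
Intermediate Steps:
Z(l) = -¾ (Z(l) = (⅛)*(-6) = -¾)
A(L, o) = ⅚ + L/6 + o/6 (A(L, o) = ((L + o) + 5)/6 = (5 + L + o)/6 = ⅚ + L/6 + o/6)
v = -8/9 (v = 8/(-5 + (⅚ + (⅙)*(-16) + (⅙)*(-13))) = 8/(-5 + (⅚ - 8/3 - 13/6)) = 8/(-5 - 4) = 8/(-9) = 8*(-⅑) = -8/9 ≈ -0.88889)
O(I, b) = 2*b
Q = -154743/4 (Q = -3 + (-¾ - 1*38682) = -3 + (-¾ - 38682) = -3 - 154731/4 = -154743/4 ≈ -38686.)
1/(O(-167, v) + Q) = 1/(2*(-8/9) - 154743/4) = 1/(-16/9 - 154743/4) = 1/(-1392751/36) = -36/1392751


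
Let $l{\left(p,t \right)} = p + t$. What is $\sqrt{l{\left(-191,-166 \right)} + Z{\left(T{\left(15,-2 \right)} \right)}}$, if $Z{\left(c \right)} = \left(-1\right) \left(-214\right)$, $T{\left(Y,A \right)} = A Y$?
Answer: $i \sqrt{143} \approx 11.958 i$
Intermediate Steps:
$Z{\left(c \right)} = 214$
$\sqrt{l{\left(-191,-166 \right)} + Z{\left(T{\left(15,-2 \right)} \right)}} = \sqrt{\left(-191 - 166\right) + 214} = \sqrt{-357 + 214} = \sqrt{-143} = i \sqrt{143}$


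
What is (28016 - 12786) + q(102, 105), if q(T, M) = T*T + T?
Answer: 25736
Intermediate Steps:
q(T, M) = T + T**2 (q(T, M) = T**2 + T = T + T**2)
(28016 - 12786) + q(102, 105) = (28016 - 12786) + 102*(1 + 102) = 15230 + 102*103 = 15230 + 10506 = 25736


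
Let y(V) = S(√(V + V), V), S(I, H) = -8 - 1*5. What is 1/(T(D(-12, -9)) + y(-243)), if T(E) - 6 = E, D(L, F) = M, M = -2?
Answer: -⅑ ≈ -0.11111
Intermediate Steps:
D(L, F) = -2
S(I, H) = -13 (S(I, H) = -8 - 5 = -13)
T(E) = 6 + E
y(V) = -13
1/(T(D(-12, -9)) + y(-243)) = 1/((6 - 2) - 13) = 1/(4 - 13) = 1/(-9) = -⅑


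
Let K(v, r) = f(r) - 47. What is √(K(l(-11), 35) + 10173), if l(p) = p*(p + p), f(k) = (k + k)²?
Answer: √15026 ≈ 122.58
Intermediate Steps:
f(k) = 4*k² (f(k) = (2*k)² = 4*k²)
l(p) = 2*p² (l(p) = p*(2*p) = 2*p²)
K(v, r) = -47 + 4*r² (K(v, r) = 4*r² - 47 = -47 + 4*r²)
√(K(l(-11), 35) + 10173) = √((-47 + 4*35²) + 10173) = √((-47 + 4*1225) + 10173) = √((-47 + 4900) + 10173) = √(4853 + 10173) = √15026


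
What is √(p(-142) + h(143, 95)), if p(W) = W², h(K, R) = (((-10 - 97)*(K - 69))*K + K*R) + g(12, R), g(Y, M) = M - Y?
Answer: I*√1098442 ≈ 1048.1*I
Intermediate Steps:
h(K, R) = -12 + R + K*R + K*(7383 - 107*K) (h(K, R) = (((-10 - 97)*(K - 69))*K + K*R) + (R - 1*12) = ((-107*(-69 + K))*K + K*R) + (R - 12) = ((7383 - 107*K)*K + K*R) + (-12 + R) = (K*(7383 - 107*K) + K*R) + (-12 + R) = (K*R + K*(7383 - 107*K)) + (-12 + R) = -12 + R + K*R + K*(7383 - 107*K))
√(p(-142) + h(143, 95)) = √((-142)² + (-12 + 95 - 107*143² + 7383*143 + 143*95)) = √(20164 + (-12 + 95 - 107*20449 + 1055769 + 13585)) = √(20164 + (-12 + 95 - 2188043 + 1055769 + 13585)) = √(20164 - 1118606) = √(-1098442) = I*√1098442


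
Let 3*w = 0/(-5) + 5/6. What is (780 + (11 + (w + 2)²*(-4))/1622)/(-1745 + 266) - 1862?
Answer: -180957552103/97156989 ≈ -1862.5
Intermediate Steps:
w = 5/18 (w = (0/(-5) + 5/6)/3 = (0*(-⅕) + 5*(⅙))/3 = (0 + ⅚)/3 = (⅓)*(⅚) = 5/18 ≈ 0.27778)
(780 + (11 + (w + 2)²*(-4))/1622)/(-1745 + 266) - 1862 = (780 + (11 + (5/18 + 2)²*(-4))/1622)/(-1745 + 266) - 1862 = (780 + (11 + (41/18)²*(-4))*(1/1622))/(-1479) - 1862 = (780 + (11 + (1681/324)*(-4))*(1/1622))*(-1/1479) - 1862 = (780 + (11 - 1681/81)*(1/1622))*(-1/1479) - 1862 = (780 - 790/81*1/1622)*(-1/1479) - 1862 = (780 - 395/65691)*(-1/1479) - 1862 = (51238585/65691)*(-1/1479) - 1862 = -51238585/97156989 - 1862 = -180957552103/97156989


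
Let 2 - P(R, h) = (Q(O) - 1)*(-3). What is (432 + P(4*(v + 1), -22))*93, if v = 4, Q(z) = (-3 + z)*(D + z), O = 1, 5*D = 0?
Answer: 39525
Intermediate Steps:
D = 0 (D = (1/5)*0 = 0)
Q(z) = z*(-3 + z) (Q(z) = (-3 + z)*(0 + z) = (-3 + z)*z = z*(-3 + z))
P(R, h) = -7 (P(R, h) = 2 - (1*(-3 + 1) - 1)*(-3) = 2 - (1*(-2) - 1)*(-3) = 2 - (-2 - 1)*(-3) = 2 - (-3)*(-3) = 2 - 1*9 = 2 - 9 = -7)
(432 + P(4*(v + 1), -22))*93 = (432 - 7)*93 = 425*93 = 39525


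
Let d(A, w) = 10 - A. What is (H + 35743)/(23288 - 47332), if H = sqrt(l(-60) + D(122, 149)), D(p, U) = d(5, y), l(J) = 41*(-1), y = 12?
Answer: -35743/24044 - 3*I/12022 ≈ -1.4866 - 0.00024954*I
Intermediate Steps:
l(J) = -41
D(p, U) = 5 (D(p, U) = 10 - 1*5 = 10 - 5 = 5)
H = 6*I (H = sqrt(-41 + 5) = sqrt(-36) = 6*I ≈ 6.0*I)
(H + 35743)/(23288 - 47332) = (6*I + 35743)/(23288 - 47332) = (35743 + 6*I)/(-24044) = (35743 + 6*I)*(-1/24044) = -35743/24044 - 3*I/12022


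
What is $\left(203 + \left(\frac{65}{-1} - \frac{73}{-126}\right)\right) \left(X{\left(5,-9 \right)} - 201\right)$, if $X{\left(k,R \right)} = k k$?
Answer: $- \frac{1536568}{63} \approx -24390.0$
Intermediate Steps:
$X{\left(k,R \right)} = k^{2}$
$\left(203 + \left(\frac{65}{-1} - \frac{73}{-126}\right)\right) \left(X{\left(5,-9 \right)} - 201\right) = \left(203 + \left(\frac{65}{-1} - \frac{73}{-126}\right)\right) \left(5^{2} - 201\right) = \left(203 + \left(65 \left(-1\right) - - \frac{73}{126}\right)\right) \left(25 - 201\right) = \left(203 + \left(-65 + \frac{73}{126}\right)\right) \left(-176\right) = \left(203 - \frac{8117}{126}\right) \left(-176\right) = \frac{17461}{126} \left(-176\right) = - \frac{1536568}{63}$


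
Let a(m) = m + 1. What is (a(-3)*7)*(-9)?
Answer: 126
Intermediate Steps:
a(m) = 1 + m
(a(-3)*7)*(-9) = ((1 - 3)*7)*(-9) = -2*7*(-9) = -14*(-9) = 126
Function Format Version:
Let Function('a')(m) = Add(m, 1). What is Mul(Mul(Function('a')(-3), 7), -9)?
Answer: 126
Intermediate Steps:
Function('a')(m) = Add(1, m)
Mul(Mul(Function('a')(-3), 7), -9) = Mul(Mul(Add(1, -3), 7), -9) = Mul(Mul(-2, 7), -9) = Mul(-14, -9) = 126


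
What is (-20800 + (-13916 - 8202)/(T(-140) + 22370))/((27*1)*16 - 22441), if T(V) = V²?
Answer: 436499059/461858865 ≈ 0.94509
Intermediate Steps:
(-20800 + (-13916 - 8202)/(T(-140) + 22370))/((27*1)*16 - 22441) = (-20800 + (-13916 - 8202)/((-140)² + 22370))/((27*1)*16 - 22441) = (-20800 - 22118/(19600 + 22370))/(27*16 - 22441) = (-20800 - 22118/41970)/(432 - 22441) = (-20800 - 22118*1/41970)/(-22009) = (-20800 - 11059/20985)*(-1/22009) = -436499059/20985*(-1/22009) = 436499059/461858865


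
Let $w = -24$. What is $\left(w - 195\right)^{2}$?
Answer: $47961$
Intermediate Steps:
$\left(w - 195\right)^{2} = \left(-24 - 195\right)^{2} = \left(-219\right)^{2} = 47961$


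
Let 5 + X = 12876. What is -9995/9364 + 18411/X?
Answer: 43754959/120524044 ≈ 0.36304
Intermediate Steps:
X = 12871 (X = -5 + 12876 = 12871)
-9995/9364 + 18411/X = -9995/9364 + 18411/12871 = 43754959/120524044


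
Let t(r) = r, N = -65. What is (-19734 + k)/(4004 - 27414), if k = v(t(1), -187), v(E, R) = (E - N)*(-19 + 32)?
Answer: 9438/11705 ≈ 0.80632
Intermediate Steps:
v(E, R) = 845 + 13*E (v(E, R) = (E - 1*(-65))*(-19 + 32) = (E + 65)*13 = (65 + E)*13 = 845 + 13*E)
k = 858 (k = 845 + 13*1 = 845 + 13 = 858)
(-19734 + k)/(4004 - 27414) = (-19734 + 858)/(4004 - 27414) = -18876/(-23410) = -18876*(-1/23410) = 9438/11705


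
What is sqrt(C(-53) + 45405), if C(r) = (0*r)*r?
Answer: 3*sqrt(5045) ≈ 213.08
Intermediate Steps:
C(r) = 0 (C(r) = 0*r = 0)
sqrt(C(-53) + 45405) = sqrt(0 + 45405) = sqrt(45405) = 3*sqrt(5045)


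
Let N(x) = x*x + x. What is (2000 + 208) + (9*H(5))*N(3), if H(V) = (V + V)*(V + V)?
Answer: 13008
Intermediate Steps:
N(x) = x + x**2 (N(x) = x**2 + x = x + x**2)
H(V) = 4*V**2 (H(V) = (2*V)*(2*V) = 4*V**2)
(2000 + 208) + (9*H(5))*N(3) = (2000 + 208) + (9*(4*5**2))*(3*(1 + 3)) = 2208 + (9*(4*25))*(3*4) = 2208 + (9*100)*12 = 2208 + 900*12 = 2208 + 10800 = 13008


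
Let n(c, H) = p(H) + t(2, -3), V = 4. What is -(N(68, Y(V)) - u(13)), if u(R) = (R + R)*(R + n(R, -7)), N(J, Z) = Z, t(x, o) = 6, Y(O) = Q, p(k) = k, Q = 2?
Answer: 310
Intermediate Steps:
Y(O) = 2
n(c, H) = 6 + H (n(c, H) = H + 6 = 6 + H)
u(R) = 2*R*(-1 + R) (u(R) = (R + R)*(R + (6 - 7)) = (2*R)*(R - 1) = (2*R)*(-1 + R) = 2*R*(-1 + R))
-(N(68, Y(V)) - u(13)) = -(2 - 2*13*(-1 + 13)) = -(2 - 2*13*12) = -(2 - 1*312) = -(2 - 312) = -1*(-310) = 310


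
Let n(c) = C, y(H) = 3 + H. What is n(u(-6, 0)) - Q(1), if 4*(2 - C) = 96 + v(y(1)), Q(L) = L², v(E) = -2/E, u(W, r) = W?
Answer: -183/8 ≈ -22.875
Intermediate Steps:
C = -175/8 (C = 2 - (96 - 2/(3 + 1))/4 = 2 - (96 - 2/4)/4 = 2 - (96 - 2*¼)/4 = 2 - (96 - ½)/4 = 2 - ¼*191/2 = 2 - 191/8 = -175/8 ≈ -21.875)
n(c) = -175/8
n(u(-6, 0)) - Q(1) = -175/8 - 1*1² = -175/8 - 1*1 = -175/8 - 1 = -183/8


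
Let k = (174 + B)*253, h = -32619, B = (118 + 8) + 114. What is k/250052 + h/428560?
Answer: 834813303/2435506480 ≈ 0.34277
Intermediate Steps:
B = 240 (B = 126 + 114 = 240)
k = 104742 (k = (174 + 240)*253 = 414*253 = 104742)
k/250052 + h/428560 = 104742/250052 - 32619/428560 = 104742*(1/250052) - 32619*1/428560 = 4761/11366 - 32619/428560 = 834813303/2435506480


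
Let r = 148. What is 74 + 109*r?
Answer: 16206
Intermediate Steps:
74 + 109*r = 74 + 109*148 = 74 + 16132 = 16206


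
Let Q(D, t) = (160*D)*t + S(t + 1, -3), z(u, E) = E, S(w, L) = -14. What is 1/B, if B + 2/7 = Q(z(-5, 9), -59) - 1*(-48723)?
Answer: -7/253759 ≈ -2.7585e-5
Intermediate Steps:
Q(D, t) = -14 + 160*D*t (Q(D, t) = (160*D)*t - 14 = 160*D*t - 14 = -14 + 160*D*t)
B = -253759/7 (B = -2/7 + ((-14 + 160*9*(-59)) - 1*(-48723)) = -2/7 + ((-14 - 84960) + 48723) = -2/7 + (-84974 + 48723) = -2/7 - 36251 = -253759/7 ≈ -36251.)
1/B = 1/(-253759/7) = -7/253759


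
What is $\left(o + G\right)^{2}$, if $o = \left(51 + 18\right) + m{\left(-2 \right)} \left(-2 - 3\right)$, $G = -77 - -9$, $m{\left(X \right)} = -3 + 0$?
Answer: $256$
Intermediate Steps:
$m{\left(X \right)} = -3$
$G = -68$ ($G = -77 + 9 = -68$)
$o = 84$ ($o = \left(51 + 18\right) - 3 \left(-2 - 3\right) = 69 - -15 = 69 + 15 = 84$)
$\left(o + G\right)^{2} = \left(84 - 68\right)^{2} = 16^{2} = 256$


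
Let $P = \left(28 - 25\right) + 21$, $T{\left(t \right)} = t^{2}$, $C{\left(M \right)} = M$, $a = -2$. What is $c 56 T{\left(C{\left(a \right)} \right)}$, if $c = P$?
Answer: $5376$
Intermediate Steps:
$P = 24$ ($P = 3 + 21 = 24$)
$c = 24$
$c 56 T{\left(C{\left(a \right)} \right)} = 24 \cdot 56 \left(-2\right)^{2} = 1344 \cdot 4 = 5376$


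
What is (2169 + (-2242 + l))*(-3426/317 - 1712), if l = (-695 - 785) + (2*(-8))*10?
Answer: 935520690/317 ≈ 2.9512e+6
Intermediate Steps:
l = -1640 (l = -1480 - 16*10 = -1480 - 160 = -1640)
(2169 + (-2242 + l))*(-3426/317 - 1712) = (2169 + (-2242 - 1640))*(-3426/317 - 1712) = (2169 - 3882)*(-3426*1/317 - 1712) = -1713*(-3426/317 - 1712) = -1713*(-546130/317) = 935520690/317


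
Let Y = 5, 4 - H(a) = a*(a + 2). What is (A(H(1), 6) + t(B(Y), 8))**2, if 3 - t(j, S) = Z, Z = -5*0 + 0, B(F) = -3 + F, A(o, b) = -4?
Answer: 1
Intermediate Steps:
H(a) = 4 - a*(2 + a) (H(a) = 4 - a*(a + 2) = 4 - a*(2 + a))
Z = 0 (Z = 0 + 0 = 0)
t(j, S) = 3 (t(j, S) = 3 - 1*0 = 3 + 0 = 3)
(A(H(1), 6) + t(B(Y), 8))**2 = (-4 + 3)**2 = (-1)**2 = 1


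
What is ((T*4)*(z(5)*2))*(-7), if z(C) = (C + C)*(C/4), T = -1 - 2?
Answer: 2100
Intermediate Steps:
T = -3
z(C) = C**2/2 (z(C) = (2*C)*(C*(1/4)) = (2*C)*(C/4) = C**2/2)
((T*4)*(z(5)*2))*(-7) = ((-3*4)*(((1/2)*5**2)*2))*(-7) = -12*(1/2)*25*2*(-7) = -150*2*(-7) = -12*25*(-7) = -300*(-7) = 2100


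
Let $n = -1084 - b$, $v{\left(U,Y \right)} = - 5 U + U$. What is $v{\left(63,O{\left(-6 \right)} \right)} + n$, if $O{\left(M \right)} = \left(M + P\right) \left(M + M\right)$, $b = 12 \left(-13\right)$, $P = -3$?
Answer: $-1180$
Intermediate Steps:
$b = -156$
$O{\left(M \right)} = 2 M \left(-3 + M\right)$ ($O{\left(M \right)} = \left(M - 3\right) \left(M + M\right) = \left(-3 + M\right) 2 M = 2 M \left(-3 + M\right)$)
$v{\left(U,Y \right)} = - 4 U$
$n = -928$ ($n = -1084 - -156 = -1084 + 156 = -928$)
$v{\left(63,O{\left(-6 \right)} \right)} + n = \left(-4\right) 63 - 928 = -252 - 928 = -1180$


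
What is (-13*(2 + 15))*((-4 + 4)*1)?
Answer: 0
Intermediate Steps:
(-13*(2 + 15))*((-4 + 4)*1) = (-13*17)*(0*1) = -221*0 = 0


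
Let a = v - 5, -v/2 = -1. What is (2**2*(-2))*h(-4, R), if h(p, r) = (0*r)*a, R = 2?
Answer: 0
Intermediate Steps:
v = 2 (v = -2*(-1) = 2)
a = -3 (a = 2 - 5 = -3)
h(p, r) = 0 (h(p, r) = (0*r)*(-3) = 0*(-3) = 0)
(2**2*(-2))*h(-4, R) = (2**2*(-2))*0 = (4*(-2))*0 = -8*0 = 0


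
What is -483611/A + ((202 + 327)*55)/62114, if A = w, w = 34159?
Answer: -29045157549/2121752126 ≈ -13.689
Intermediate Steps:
A = 34159
-483611/A + ((202 + 327)*55)/62114 = -483611/34159 + ((202 + 327)*55)/62114 = -483611*1/34159 + (529*55)*(1/62114) = -483611/34159 + 29095*(1/62114) = -483611/34159 + 29095/62114 = -29045157549/2121752126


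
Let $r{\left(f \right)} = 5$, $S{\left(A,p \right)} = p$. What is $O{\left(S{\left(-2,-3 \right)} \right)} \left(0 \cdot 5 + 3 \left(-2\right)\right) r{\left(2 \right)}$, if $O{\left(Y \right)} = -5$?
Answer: $150$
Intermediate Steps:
$O{\left(S{\left(-2,-3 \right)} \right)} \left(0 \cdot 5 + 3 \left(-2\right)\right) r{\left(2 \right)} = - 5 \left(0 \cdot 5 + 3 \left(-2\right)\right) 5 = - 5 \left(0 - 6\right) 5 = \left(-5\right) \left(-6\right) 5 = 30 \cdot 5 = 150$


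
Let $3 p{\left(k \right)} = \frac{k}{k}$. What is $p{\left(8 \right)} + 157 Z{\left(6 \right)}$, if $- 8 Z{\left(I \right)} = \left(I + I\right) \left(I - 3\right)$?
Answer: $- \frac{4237}{6} \approx -706.17$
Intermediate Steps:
$p{\left(k \right)} = \frac{1}{3}$ ($p{\left(k \right)} = \frac{k \frac{1}{k}}{3} = \frac{1}{3} \cdot 1 = \frac{1}{3}$)
$Z{\left(I \right)} = - \frac{I \left(-3 + I\right)}{4}$ ($Z{\left(I \right)} = - \frac{\left(I + I\right) \left(I - 3\right)}{8} = - \frac{2 I \left(-3 + I\right)}{8} = - \frac{I \left(-3 + I\right)}{4}$)
$p{\left(8 \right)} + 157 Z{\left(6 \right)} = \frac{1}{3} + 157 \cdot \frac{1}{4} \cdot 6 \left(3 - 6\right) = \frac{1}{3} + 157 \cdot \frac{1}{4} \cdot 6 \left(-3\right) = \frac{1}{3} + 157 \left(- \frac{9}{2}\right) = \frac{1}{3} - \frac{1413}{2} = - \frac{4237}{6}$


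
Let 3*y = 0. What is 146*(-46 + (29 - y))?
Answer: -2482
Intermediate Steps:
y = 0 (y = (⅓)*0 = 0)
146*(-46 + (29 - y)) = 146*(-46 + (29 - 1*0)) = 146*(-46 + (29 + 0)) = 146*(-46 + 29) = 146*(-17) = -2482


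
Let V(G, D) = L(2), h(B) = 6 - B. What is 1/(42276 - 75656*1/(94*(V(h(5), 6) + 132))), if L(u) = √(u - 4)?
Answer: 203392387059/8597376541758518 - 444479*I*√2/17194753083517036 ≈ 2.3657e-5 - 3.6557e-11*I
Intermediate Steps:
L(u) = √(-4 + u)
V(G, D) = I*√2 (V(G, D) = √(-4 + 2) = √(-2) = I*√2)
1/(42276 - 75656*1/(94*(V(h(5), 6) + 132))) = 1/(42276 - 75656*1/(94*(I*√2 + 132))) = 1/(42276 - 75656*1/(94*(132 + I*√2))) = 1/(42276 - 75656/(12408 + 94*I*√2))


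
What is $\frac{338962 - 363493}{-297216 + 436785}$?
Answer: $- \frac{8177}{46523} \approx -0.17576$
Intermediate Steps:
$\frac{338962 - 363493}{-297216 + 436785} = - \frac{24531}{139569} = \left(-24531\right) \frac{1}{139569} = - \frac{8177}{46523}$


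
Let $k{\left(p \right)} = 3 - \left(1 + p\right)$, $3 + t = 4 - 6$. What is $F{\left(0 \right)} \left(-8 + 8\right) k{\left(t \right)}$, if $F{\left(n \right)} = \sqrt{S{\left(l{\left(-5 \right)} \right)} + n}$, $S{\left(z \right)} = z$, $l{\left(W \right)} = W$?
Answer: $0$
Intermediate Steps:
$t = -5$ ($t = -3 + \left(4 - 6\right) = -3 - 2 = -5$)
$k{\left(p \right)} = 2 - p$
$F{\left(n \right)} = \sqrt{-5 + n}$
$F{\left(0 \right)} \left(-8 + 8\right) k{\left(t \right)} = \sqrt{-5 + 0} \left(-8 + 8\right) \left(2 - -5\right) = \sqrt{-5} \cdot 0 \left(2 + 5\right) = i \sqrt{5} \cdot 0 \cdot 7 = 0 \cdot 7 = 0$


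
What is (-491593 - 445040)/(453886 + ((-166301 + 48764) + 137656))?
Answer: -936633/474005 ≈ -1.9760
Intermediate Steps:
(-491593 - 445040)/(453886 + ((-166301 + 48764) + 137656)) = -936633/(453886 + (-117537 + 137656)) = -936633/(453886 + 20119) = -936633/474005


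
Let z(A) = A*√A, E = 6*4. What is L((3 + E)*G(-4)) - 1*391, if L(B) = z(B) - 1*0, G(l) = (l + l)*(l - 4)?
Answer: -391 + 41472*√3 ≈ 71441.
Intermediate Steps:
E = 24
z(A) = A^(3/2)
G(l) = 2*l*(-4 + l) (G(l) = (2*l)*(-4 + l) = 2*l*(-4 + l))
L(B) = B^(3/2) (L(B) = B^(3/2) - 1*0 = B^(3/2) + 0 = B^(3/2))
L((3 + E)*G(-4)) - 1*391 = ((3 + 24)*(2*(-4)*(-4 - 4)))^(3/2) - 1*391 = (27*(2*(-4)*(-8)))^(3/2) - 391 = (27*64)^(3/2) - 391 = 1728^(3/2) - 391 = 41472*√3 - 391 = -391 + 41472*√3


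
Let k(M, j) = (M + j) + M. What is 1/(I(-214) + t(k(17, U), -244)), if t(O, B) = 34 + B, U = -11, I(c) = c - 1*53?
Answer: -1/477 ≈ -0.0020964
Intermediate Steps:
I(c) = -53 + c (I(c) = c - 53 = -53 + c)
k(M, j) = j + 2*M
1/(I(-214) + t(k(17, U), -244)) = 1/((-53 - 214) + (34 - 244)) = 1/(-267 - 210) = 1/(-477) = -1/477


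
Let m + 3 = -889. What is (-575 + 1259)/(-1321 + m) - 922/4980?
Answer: -2723353/5510370 ≈ -0.49422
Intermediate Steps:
m = -892 (m = -3 - 889 = -892)
(-575 + 1259)/(-1321 + m) - 922/4980 = (-575 + 1259)/(-1321 - 892) - 922/4980 = 684/(-2213) - 922/4980 = 684*(-1/2213) - 1*461/2490 = -684/2213 - 461/2490 = -2723353/5510370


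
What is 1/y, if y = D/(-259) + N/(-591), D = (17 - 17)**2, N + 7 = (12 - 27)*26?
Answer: 591/397 ≈ 1.4887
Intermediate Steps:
N = -397 (N = -7 + (12 - 27)*26 = -7 - 15*26 = -7 - 390 = -397)
D = 0 (D = 0**2 = 0)
y = 397/591 (y = 0/(-259) - 397/(-591) = 0*(-1/259) - 397*(-1/591) = 0 + 397/591 = 397/591 ≈ 0.67174)
1/y = 1/(397/591) = 591/397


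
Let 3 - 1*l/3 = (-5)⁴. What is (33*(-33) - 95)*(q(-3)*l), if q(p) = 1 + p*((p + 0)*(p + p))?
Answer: -117095232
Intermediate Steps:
l = -1866 (l = 9 - 3*(-5)⁴ = 9 - 3*625 = 9 - 1875 = -1866)
q(p) = 1 + 2*p³ (q(p) = 1 + p*(p*(2*p)) = 1 + p*(2*p²) = 1 + 2*p³)
(33*(-33) - 95)*(q(-3)*l) = (33*(-33) - 95)*((1 + 2*(-3)³)*(-1866)) = (-1089 - 95)*((1 + 2*(-27))*(-1866)) = -1184*(1 - 54)*(-1866) = -(-62752)*(-1866) = -1184*98898 = -117095232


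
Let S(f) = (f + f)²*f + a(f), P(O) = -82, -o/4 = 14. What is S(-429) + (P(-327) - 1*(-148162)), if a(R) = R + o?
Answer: -315666761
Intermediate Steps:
o = -56 (o = -4*14 = -56)
a(R) = -56 + R (a(R) = R - 56 = -56 + R)
S(f) = -56 + f + 4*f³ (S(f) = (f + f)²*f + (-56 + f) = (2*f)²*f + (-56 + f) = (4*f²)*f + (-56 + f) = 4*f³ + (-56 + f) = -56 + f + 4*f³)
S(-429) + (P(-327) - 1*(-148162)) = (-56 - 429 + 4*(-429)³) + (-82 - 1*(-148162)) = (-56 - 429 + 4*(-78953589)) + (-82 + 148162) = (-56 - 429 - 315814356) + 148080 = -315814841 + 148080 = -315666761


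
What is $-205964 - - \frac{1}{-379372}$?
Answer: $- \frac{78136974609}{379372} \approx -2.0596 \cdot 10^{5}$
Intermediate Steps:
$-205964 - - \frac{1}{-379372} = -205964 - \left(-1\right) \left(- \frac{1}{379372}\right) = -205964 - \frac{1}{379372} = - \frac{78136974609}{379372}$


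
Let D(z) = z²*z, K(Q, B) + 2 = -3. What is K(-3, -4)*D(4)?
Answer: -320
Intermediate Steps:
K(Q, B) = -5 (K(Q, B) = -2 - 3 = -5)
D(z) = z³
K(-3, -4)*D(4) = -5*4³ = -5*64 = -320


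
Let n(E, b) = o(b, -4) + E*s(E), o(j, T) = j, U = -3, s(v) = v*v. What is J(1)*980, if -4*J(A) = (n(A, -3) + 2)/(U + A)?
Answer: 0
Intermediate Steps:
s(v) = v²
n(E, b) = b + E³ (n(E, b) = b + E*E² = b + E³)
J(A) = -(-1 + A³)/(4*(-3 + A)) (J(A) = -((-3 + A³) + 2)/(4*(-3 + A)) = -(-1 + A³)/(4*(-3 + A)))
J(1)*980 = ((1 - 1*1³)/(4*(-3 + 1)))*980 = ((¼)*(1 - 1*1)/(-2))*980 = ((¼)*(-½)*(1 - 1))*980 = ((¼)*(-½)*0)*980 = 0*980 = 0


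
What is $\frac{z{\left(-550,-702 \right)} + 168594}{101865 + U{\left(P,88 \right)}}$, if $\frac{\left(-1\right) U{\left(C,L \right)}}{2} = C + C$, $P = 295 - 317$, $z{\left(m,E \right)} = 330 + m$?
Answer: $\frac{168374}{101953} \approx 1.6515$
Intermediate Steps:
$P = -22$
$U{\left(C,L \right)} = - 4 C$ ($U{\left(C,L \right)} = - 2 \left(C + C\right) = - 2 \cdot 2 C = - 4 C$)
$\frac{z{\left(-550,-702 \right)} + 168594}{101865 + U{\left(P,88 \right)}} = \frac{\left(330 - 550\right) + 168594}{101865 - -88} = \frac{-220 + 168594}{101865 + 88} = \frac{168374}{101953}$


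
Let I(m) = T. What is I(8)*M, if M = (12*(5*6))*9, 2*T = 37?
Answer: 59940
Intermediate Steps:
T = 37/2 (T = (½)*37 = 37/2 ≈ 18.500)
I(m) = 37/2
M = 3240 (M = (12*30)*9 = 360*9 = 3240)
I(8)*M = (37/2)*3240 = 59940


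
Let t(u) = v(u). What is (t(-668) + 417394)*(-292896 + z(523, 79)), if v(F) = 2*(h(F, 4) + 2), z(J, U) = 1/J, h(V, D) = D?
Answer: -63940174069442/523 ≈ -1.2226e+11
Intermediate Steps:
v(F) = 12 (v(F) = 2*(4 + 2) = 2*6 = 12)
t(u) = 12
(t(-668) + 417394)*(-292896 + z(523, 79)) = (12 + 417394)*(-292896 + 1/523) = 417406*(-292896 + 1/523) = 417406*(-153184607/523) = -63940174069442/523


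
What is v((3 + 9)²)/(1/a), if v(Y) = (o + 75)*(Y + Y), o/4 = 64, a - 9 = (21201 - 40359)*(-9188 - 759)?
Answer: 18166145525280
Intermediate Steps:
a = 190564635 (a = 9 + (21201 - 40359)*(-9188 - 759) = 9 - 19158*(-9947) = 9 + 190564626 = 190564635)
o = 256 (o = 4*64 = 256)
v(Y) = 662*Y (v(Y) = (256 + 75)*(Y + Y) = 331*(2*Y) = 662*Y)
v((3 + 9)²)/(1/a) = (662*(3 + 9)²)/(1/190564635) = (662*12²)/(1/190564635) = (662*144)*190564635 = 95328*190564635 = 18166145525280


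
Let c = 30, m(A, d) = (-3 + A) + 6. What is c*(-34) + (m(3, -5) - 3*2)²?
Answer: -1020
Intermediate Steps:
m(A, d) = 3 + A
c*(-34) + (m(3, -5) - 3*2)² = 30*(-34) + ((3 + 3) - 3*2)² = -1020 + (6 - 6)² = -1020 + 0² = -1020 + 0 = -1020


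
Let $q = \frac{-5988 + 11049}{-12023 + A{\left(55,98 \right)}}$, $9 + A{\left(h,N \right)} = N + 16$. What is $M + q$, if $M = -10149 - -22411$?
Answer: $\frac{146133455}{11918} \approx 12262.0$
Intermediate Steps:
$A{\left(h,N \right)} = 7 + N$ ($A{\left(h,N \right)} = -9 + \left(N + 16\right) = -9 + \left(16 + N\right) = 7 + N$)
$q = - \frac{5061}{11918}$ ($q = \frac{-5988 + 11049}{-12023 + \left(7 + 98\right)} = \frac{5061}{-12023 + 105} = \frac{5061}{-11918} = 5061 \left(- \frac{1}{11918}\right) = - \frac{5061}{11918} \approx -0.42465$)
$M = 12262$ ($M = -10149 + 22411 = 12262$)
$M + q = 12262 - \frac{5061}{11918} = \frac{146133455}{11918}$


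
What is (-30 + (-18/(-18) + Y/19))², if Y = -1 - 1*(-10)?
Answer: 293764/361 ≈ 813.75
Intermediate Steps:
Y = 9 (Y = -1 + 10 = 9)
(-30 + (-18/(-18) + Y/19))² = (-30 + (-18/(-18) + 9/19))² = (-30 + (-18*(-1/18) + 9*(1/19)))² = (-30 + (1 + 9/19))² = (-30 + 28/19)² = (-542/19)² = 293764/361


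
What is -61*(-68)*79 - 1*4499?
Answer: 323193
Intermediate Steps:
-61*(-68)*79 - 1*4499 = 4148*79 - 4499 = 327692 - 4499 = 323193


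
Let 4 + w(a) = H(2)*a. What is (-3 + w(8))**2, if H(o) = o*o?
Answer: 625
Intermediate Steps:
H(o) = o**2
w(a) = -4 + 4*a (w(a) = -4 + 2**2*a = -4 + 4*a)
(-3 + w(8))**2 = (-3 + (-4 + 4*8))**2 = (-3 + (-4 + 32))**2 = (-3 + 28)**2 = 25**2 = 625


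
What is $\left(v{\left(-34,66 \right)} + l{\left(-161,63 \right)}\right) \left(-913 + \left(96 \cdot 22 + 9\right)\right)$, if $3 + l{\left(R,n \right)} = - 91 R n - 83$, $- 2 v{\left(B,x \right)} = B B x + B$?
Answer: $1068833568$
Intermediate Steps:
$v{\left(B,x \right)} = - \frac{B}{2} - \frac{x B^{2}}{2}$ ($v{\left(B,x \right)} = - \frac{B B x + B}{2} = - \frac{B^{2} x + B}{2} = - \frac{x B^{2} + B}{2} = - \frac{B + x B^{2}}{2} = - \frac{B}{2} - \frac{x B^{2}}{2}$)
$l{\left(R,n \right)} = -86 - 91 R n$ ($l{\left(R,n \right)} = -3 + \left(- 91 R n - 83\right) = -3 - \left(83 + 91 R n\right) = -86 - 91 R n$)
$\left(v{\left(-34,66 \right)} + l{\left(-161,63 \right)}\right) \left(-913 + \left(96 \cdot 22 + 9\right)\right) = \left(\left(- \frac{1}{2}\right) \left(-34\right) \left(1 - 2244\right) - \left(86 - 923013\right)\right) \left(-913 + \left(96 \cdot 22 + 9\right)\right) = \left(\left(- \frac{1}{2}\right) \left(-34\right) \left(1 - 2244\right) + \left(-86 + 923013\right)\right) \left(-913 + \left(2112 + 9\right)\right) = \left(\left(- \frac{1}{2}\right) \left(-34\right) \left(-2243\right) + 922927\right) \left(-913 + 2121\right) = \left(-38131 + 922927\right) 1208 = 884796 \cdot 1208 = 1068833568$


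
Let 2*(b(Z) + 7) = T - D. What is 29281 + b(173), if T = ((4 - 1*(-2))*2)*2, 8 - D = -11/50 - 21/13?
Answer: 38065407/1300 ≈ 29281.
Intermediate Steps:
D = 6393/650 (D = 8 - (-11/50 - 21/13) = 8 - 1*(-1193/650) = 8 + 1193/650 = 6393/650 ≈ 9.8354)
T = 24 (T = ((4 + 2)*2)*2 = (6*2)*2 = 12*2 = 24)
b(Z) = 107/1300 (b(Z) = -7 + (24 - 1*6393/650)/2 = -7 + (24 - 6393/650)/2 = -7 + (½)*(9207/650) = -7 + 9207/1300 = 107/1300)
29281 + b(173) = 29281 + 107/1300 = 38065407/1300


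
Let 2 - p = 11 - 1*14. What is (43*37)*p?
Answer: 7955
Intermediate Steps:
p = 5 (p = 2 - (11 - 1*14) = 2 - (11 - 14) = 2 - 1*(-3) = 2 + 3 = 5)
(43*37)*p = (43*37)*5 = 1591*5 = 7955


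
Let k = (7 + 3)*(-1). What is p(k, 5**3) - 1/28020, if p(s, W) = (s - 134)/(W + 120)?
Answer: -161405/274596 ≈ -0.58779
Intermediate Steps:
k = -10 (k = 10*(-1) = -10)
p(s, W) = (-134 + s)/(120 + W)
p(k, 5**3) - 1/28020 = (-134 - 10)/(120 + 5**3) - 1/28020 = -144/(120 + 125) - 1*1/28020 = -144/245 - 1/28020 = -161405/274596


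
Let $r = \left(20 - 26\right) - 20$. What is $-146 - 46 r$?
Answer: $1050$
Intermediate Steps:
$r = -26$ ($r = -6 - 20 = -26$)
$-146 - 46 r = -146 - -1196 = -146 + 1196 = 1050$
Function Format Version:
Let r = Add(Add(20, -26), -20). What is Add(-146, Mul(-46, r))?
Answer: 1050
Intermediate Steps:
r = -26 (r = Add(-6, -20) = -26)
Add(-146, Mul(-46, r)) = Add(-146, Mul(-46, -26)) = Add(-146, 1196) = 1050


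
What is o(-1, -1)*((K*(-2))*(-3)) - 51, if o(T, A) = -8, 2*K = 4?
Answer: -147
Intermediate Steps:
K = 2 (K = (½)*4 = 2)
o(-1, -1)*((K*(-2))*(-3)) - 51 = -8*2*(-2)*(-3) - 51 = -(-32)*(-3) - 51 = -8*12 - 51 = -96 - 51 = -147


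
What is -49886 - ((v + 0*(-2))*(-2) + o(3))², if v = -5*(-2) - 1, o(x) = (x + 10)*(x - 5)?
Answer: -51822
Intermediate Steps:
o(x) = (-5 + x)*(10 + x) (o(x) = (10 + x)*(-5 + x) = (-5 + x)*(10 + x))
v = 9 (v = 10 - 1 = 9)
-49886 - ((v + 0*(-2))*(-2) + o(3))² = -49886 - ((9 + 0*(-2))*(-2) + (-50 + 3² + 5*3))² = -49886 - ((9 + 0)*(-2) + (-50 + 9 + 15))² = -49886 - (9*(-2) - 26)² = -49886 - (-18 - 26)² = -49886 - 1*(-44)² = -49886 - 1*1936 = -49886 - 1936 = -51822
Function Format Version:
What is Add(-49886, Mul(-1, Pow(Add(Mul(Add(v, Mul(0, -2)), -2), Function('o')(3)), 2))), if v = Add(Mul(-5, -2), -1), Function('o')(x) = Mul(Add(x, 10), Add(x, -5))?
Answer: -51822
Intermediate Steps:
Function('o')(x) = Mul(Add(-5, x), Add(10, x)) (Function('o')(x) = Mul(Add(10, x), Add(-5, x)) = Mul(Add(-5, x), Add(10, x)))
v = 9 (v = Add(10, -1) = 9)
Add(-49886, Mul(-1, Pow(Add(Mul(Add(v, Mul(0, -2)), -2), Function('o')(3)), 2))) = Add(-49886, Mul(-1, Pow(Add(Mul(Add(9, Mul(0, -2)), -2), Add(-50, Pow(3, 2), Mul(5, 3))), 2))) = Add(-49886, Mul(-1, Pow(Add(Mul(Add(9, 0), -2), Add(-50, 9, 15)), 2))) = Add(-49886, Mul(-1, Pow(Add(Mul(9, -2), -26), 2))) = Add(-49886, Mul(-1, Pow(Add(-18, -26), 2))) = Add(-49886, Mul(-1, Pow(-44, 2))) = Add(-49886, Mul(-1, 1936)) = Add(-49886, -1936) = -51822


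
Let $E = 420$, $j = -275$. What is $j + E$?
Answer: $145$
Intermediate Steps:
$j + E = -275 + 420 = 145$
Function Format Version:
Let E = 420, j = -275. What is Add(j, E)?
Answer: 145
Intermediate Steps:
Add(j, E) = Add(-275, 420) = 145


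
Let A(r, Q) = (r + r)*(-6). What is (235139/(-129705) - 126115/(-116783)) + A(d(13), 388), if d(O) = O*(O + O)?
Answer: -61448709536602/15147339015 ≈ -4056.7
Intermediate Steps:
d(O) = 2*O**2 (d(O) = O*(2*O) = 2*O**2)
A(r, Q) = -12*r (A(r, Q) = (2*r)*(-6) = -12*r)
(235139/(-129705) - 126115/(-116783)) + A(d(13), 388) = (235139/(-129705) - 126115/(-116783)) - 24*13**2 = (235139*(-1/129705) - 126115*(-1/116783)) - 24*169 = (-235139/129705 + 126115/116783) - 12*338 = -11102491762/15147339015 - 4056 = -61448709536602/15147339015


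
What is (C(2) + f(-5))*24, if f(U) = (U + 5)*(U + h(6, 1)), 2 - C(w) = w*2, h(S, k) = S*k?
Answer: -48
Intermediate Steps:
C(w) = 2 - 2*w (C(w) = 2 - w*2 = 2 - 2*w)
f(U) = (5 + U)*(6 + U) (f(U) = (U + 5)*(U + 6*1) = (5 + U)*(U + 6) = (5 + U)*(6 + U))
(C(2) + f(-5))*24 = ((2 - 2*2) + (30 + (-5)**2 + 11*(-5)))*24 = ((2 - 4) + (30 + 25 - 55))*24 = (-2 + 0)*24 = -2*24 = -48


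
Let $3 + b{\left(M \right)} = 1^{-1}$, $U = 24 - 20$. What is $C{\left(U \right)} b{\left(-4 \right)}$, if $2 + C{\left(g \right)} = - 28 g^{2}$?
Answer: $900$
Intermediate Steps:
$U = 4$
$b{\left(M \right)} = -2$ ($b{\left(M \right)} = -3 + 1^{-1} = -3 + 1 = -2$)
$C{\left(g \right)} = -2 - 28 g^{2}$
$C{\left(U \right)} b{\left(-4 \right)} = \left(-2 - 28 \cdot 4^{2}\right) \left(-2\right) = \left(-2 - 448\right) \left(-2\right) = \left(-450\right) \left(-2\right) = 900$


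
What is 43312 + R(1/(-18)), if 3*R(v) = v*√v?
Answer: 43312 - I*√2/324 ≈ 43312.0 - 0.0043649*I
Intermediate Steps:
R(v) = v^(3/2)/3 (R(v) = (v*√v)/3 = v^(3/2)/3)
43312 + R(1/(-18)) = 43312 + (1/(-18))^(3/2)/3 = 43312 + (-1/18)^(3/2)/3 = 43312 + (-I*√2/108)/3 = 43312 - I*√2/324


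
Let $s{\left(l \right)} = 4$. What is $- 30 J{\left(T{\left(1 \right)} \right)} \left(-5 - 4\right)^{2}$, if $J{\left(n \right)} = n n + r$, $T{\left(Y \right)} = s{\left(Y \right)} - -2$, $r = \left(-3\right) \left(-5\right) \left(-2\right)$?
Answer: $-14580$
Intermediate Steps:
$r = -30$ ($r = 15 \left(-2\right) = -30$)
$T{\left(Y \right)} = 6$ ($T{\left(Y \right)} = 4 - -2 = 4 + 2 = 6$)
$J{\left(n \right)} = -30 + n^{2}$ ($J{\left(n \right)} = n n - 30 = n^{2} - 30 = -30 + n^{2}$)
$- 30 J{\left(T{\left(1 \right)} \right)} \left(-5 - 4\right)^{2} = - 30 \left(-30 + 6^{2}\right) \left(-5 - 4\right)^{2} = - 30 \left(-30 + 36\right) \left(-9\right)^{2} = \left(-30\right) 6 \cdot 81 = \left(-180\right) 81 = -14580$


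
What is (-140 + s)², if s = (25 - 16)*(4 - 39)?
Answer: 207025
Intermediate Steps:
s = -315 (s = 9*(-35) = -315)
(-140 + s)² = (-140 - 315)² = (-455)² = 207025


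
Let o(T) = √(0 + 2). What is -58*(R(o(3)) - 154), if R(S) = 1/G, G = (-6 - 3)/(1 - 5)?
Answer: 80156/9 ≈ 8906.2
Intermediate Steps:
G = 9/4 (G = -9/(-4) = -9*(-¼) = 9/4 ≈ 2.2500)
o(T) = √2
R(S) = 4/9 (R(S) = 1/(9/4) = 4/9)
-58*(R(o(3)) - 154) = -58*(4/9 - 154) = -58*(-1382/9) = 80156/9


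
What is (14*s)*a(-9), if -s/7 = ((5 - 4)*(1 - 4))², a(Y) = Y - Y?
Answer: 0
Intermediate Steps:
a(Y) = 0
s = -63 (s = -7*(1 - 4)²*(5 - 4)² = -7*(1*(-3))² = -7*(-3)² = -7*9 = -63)
(14*s)*a(-9) = (14*(-63))*0 = -882*0 = 0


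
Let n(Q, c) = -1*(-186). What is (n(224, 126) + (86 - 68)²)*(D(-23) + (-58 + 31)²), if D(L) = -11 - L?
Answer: 377910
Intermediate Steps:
n(Q, c) = 186
(n(224, 126) + (86 - 68)²)*(D(-23) + (-58 + 31)²) = (186 + (86 - 68)²)*((-11 - 1*(-23)) + (-58 + 31)²) = (186 + 18²)*((-11 + 23) + (-27)²) = (186 + 324)*(12 + 729) = 510*741 = 377910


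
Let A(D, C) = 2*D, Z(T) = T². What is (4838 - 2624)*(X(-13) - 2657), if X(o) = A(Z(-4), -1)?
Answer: -5811750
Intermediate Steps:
X(o) = 32 (X(o) = 2*(-4)² = 2*16 = 32)
(4838 - 2624)*(X(-13) - 2657) = (4838 - 2624)*(32 - 2657) = 2214*(-2625) = -5811750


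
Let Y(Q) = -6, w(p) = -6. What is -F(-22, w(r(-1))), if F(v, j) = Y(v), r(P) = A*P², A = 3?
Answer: 6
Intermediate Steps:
r(P) = 3*P²
F(v, j) = -6
-F(-22, w(r(-1))) = -1*(-6) = 6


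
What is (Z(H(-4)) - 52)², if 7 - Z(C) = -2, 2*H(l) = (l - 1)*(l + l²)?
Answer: 1849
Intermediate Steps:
H(l) = (-1 + l)*(l + l²)/2 (H(l) = ((l - 1)*(l + l²))/2 = ((-1 + l)*(l + l²))/2 = (-1 + l)*(l + l²)/2)
Z(C) = 9 (Z(C) = 7 - 1*(-2) = 7 + 2 = 9)
(Z(H(-4)) - 52)² = (9 - 52)² = (-43)² = 1849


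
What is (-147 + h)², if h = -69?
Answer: 46656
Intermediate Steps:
(-147 + h)² = (-147 - 69)² = (-216)² = 46656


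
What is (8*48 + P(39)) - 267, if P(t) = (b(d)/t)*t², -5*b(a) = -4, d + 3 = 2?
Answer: 741/5 ≈ 148.20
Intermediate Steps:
d = -1 (d = -3 + 2 = -1)
b(a) = ⅘ (b(a) = -⅕*(-4) = ⅘)
P(t) = 4*t/5 (P(t) = (4/(5*t))*t² = 4*t/5)
(8*48 + P(39)) - 267 = (8*48 + (⅘)*39) - 267 = (384 + 156/5) - 267 = 2076/5 - 267 = 741/5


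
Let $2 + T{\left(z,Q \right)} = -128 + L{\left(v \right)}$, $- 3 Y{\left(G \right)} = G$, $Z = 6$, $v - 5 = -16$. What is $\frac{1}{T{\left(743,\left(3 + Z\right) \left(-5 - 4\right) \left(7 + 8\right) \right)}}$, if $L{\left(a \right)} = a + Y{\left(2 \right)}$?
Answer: $- \frac{3}{425} \approx -0.0070588$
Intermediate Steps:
$v = -11$ ($v = 5 - 16 = -11$)
$Y{\left(G \right)} = - \frac{G}{3}$
$L{\left(a \right)} = - \frac{2}{3} + a$ ($L{\left(a \right)} = a - \frac{2}{3} = - \frac{2}{3} + a$)
$T{\left(z,Q \right)} = - \frac{425}{3}$ ($T{\left(z,Q \right)} = -2 - \frac{419}{3} = - \frac{425}{3}$)
$\frac{1}{T{\left(743,\left(3 + Z\right) \left(-5 - 4\right) \left(7 + 8\right) \right)}} = \frac{1}{- \frac{425}{3}} = - \frac{3}{425}$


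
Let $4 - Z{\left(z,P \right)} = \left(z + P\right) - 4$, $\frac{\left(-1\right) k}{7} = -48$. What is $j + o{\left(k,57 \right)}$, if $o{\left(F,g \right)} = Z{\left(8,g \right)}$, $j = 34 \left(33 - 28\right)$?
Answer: $113$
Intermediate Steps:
$k = 336$ ($k = \left(-7\right) \left(-48\right) = 336$)
$j = 170$ ($j = 34 \cdot 5 = 170$)
$Z{\left(z,P \right)} = 8 - P - z$ ($Z{\left(z,P \right)} = 4 - \left(\left(z + P\right) - 4\right) = 4 - \left(\left(P + z\right) - 4\right) = 4 - \left(-4 + P + z\right) = 8 - P - z$)
$o{\left(F,g \right)} = - g$ ($o{\left(F,g \right)} = 8 - g - 8 = - g$)
$j + o{\left(k,57 \right)} = 170 - 57 = 113$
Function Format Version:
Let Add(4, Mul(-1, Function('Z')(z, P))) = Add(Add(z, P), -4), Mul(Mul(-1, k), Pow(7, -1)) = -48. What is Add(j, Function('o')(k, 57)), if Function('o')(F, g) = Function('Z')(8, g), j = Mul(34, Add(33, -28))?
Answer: 113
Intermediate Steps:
k = 336 (k = Mul(-7, -48) = 336)
j = 170 (j = Mul(34, 5) = 170)
Function('Z')(z, P) = Add(8, Mul(-1, P), Mul(-1, z)) (Function('Z')(z, P) = Add(4, Mul(-1, Add(Add(z, P), -4))) = Add(4, Mul(-1, Add(Add(P, z), -4))) = Add(4, Mul(-1, Add(-4, P, z))) = Add(4, Add(4, Mul(-1, P), Mul(-1, z))) = Add(8, Mul(-1, P), Mul(-1, z)))
Function('o')(F, g) = Mul(-1, g) (Function('o')(F, g) = Add(8, Mul(-1, g), Mul(-1, 8)) = Add(8, Mul(-1, g), -8) = Mul(-1, g))
Add(j, Function('o')(k, 57)) = Add(170, Mul(-1, 57)) = Add(170, -57) = 113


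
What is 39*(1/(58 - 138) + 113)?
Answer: 352521/80 ≈ 4406.5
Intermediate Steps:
39*(1/(58 - 138) + 113) = 39*(1/(-80) + 113) = 39*(-1/80 + 113) = 39*(9039/80) = 352521/80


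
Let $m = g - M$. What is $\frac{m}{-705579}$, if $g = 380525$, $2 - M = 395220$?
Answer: $- \frac{258581}{235193} \approx -1.0994$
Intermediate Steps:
$M = -395218$ ($M = 2 - 395220 = -395218$)
$m = 775743$ ($m = 380525 - -395218 = 380525 + 395218 = 775743$)
$\frac{m}{-705579} = \frac{775743}{-705579} = 775743 \left(- \frac{1}{705579}\right) = - \frac{258581}{235193}$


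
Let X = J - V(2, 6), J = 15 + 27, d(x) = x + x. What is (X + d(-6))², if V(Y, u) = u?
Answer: 576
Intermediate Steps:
d(x) = 2*x
J = 42
X = 36 (X = 42 - 1*6 = 42 - 6 = 36)
(X + d(-6))² = (36 + 2*(-6))² = (36 - 12)² = 24² = 576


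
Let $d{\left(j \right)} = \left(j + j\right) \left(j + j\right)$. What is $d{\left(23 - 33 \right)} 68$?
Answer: $27200$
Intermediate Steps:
$d{\left(j \right)} = 4 j^{2}$ ($d{\left(j \right)} = 2 j 2 j = 4 j^{2}$)
$d{\left(23 - 33 \right)} 68 = 4 \left(23 - 33\right)^{2} \cdot 68 = 4 \left(-10\right)^{2} \cdot 68 = 4 \cdot 100 \cdot 68 = 400 \cdot 68 = 27200$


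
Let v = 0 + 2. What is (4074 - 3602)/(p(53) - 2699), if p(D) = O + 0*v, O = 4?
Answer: -472/2695 ≈ -0.17514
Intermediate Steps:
v = 2
p(D) = 4 (p(D) = 4 + 0*2 = 4 + 0 = 4)
(4074 - 3602)/(p(53) - 2699) = (4074 - 3602)/(4 - 2699) = 472/(-2695) = 472*(-1/2695) = -472/2695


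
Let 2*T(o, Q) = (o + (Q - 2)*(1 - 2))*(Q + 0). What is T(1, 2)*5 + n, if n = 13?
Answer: 18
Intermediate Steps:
T(o, Q) = Q*(2 + o - Q)/2 (T(o, Q) = ((o + (Q - 2)*(1 - 2))*(Q + 0))/2 = ((o + (-2 + Q)*(-1))*Q)/2 = ((o + (2 - Q))*Q)/2 = ((2 + o - Q)*Q)/2 = (Q*(2 + o - Q))/2 = Q*(2 + o - Q)/2)
T(1, 2)*5 + n = ((1/2)*2*(2 + 1 - 1*2))*5 + 13 = ((1/2)*2*(2 + 1 - 2))*5 + 13 = ((1/2)*2*1)*5 + 13 = 1*5 + 13 = 5 + 13 = 18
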